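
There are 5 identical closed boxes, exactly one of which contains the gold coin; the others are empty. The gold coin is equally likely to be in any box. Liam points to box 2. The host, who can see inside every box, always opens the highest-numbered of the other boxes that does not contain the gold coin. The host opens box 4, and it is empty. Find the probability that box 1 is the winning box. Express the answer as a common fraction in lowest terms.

Condition on the true location of the gold coin.
If it is in any of boxes 1, 2, and 3 (prior 1/5 each): the host would have opened box 5 instead, probability 0; weight (1/5)·0 = 0 each.
If it is in box 4 (prior 1/5): the host opened box 4, so this case is ruled out; weight (1/5)·0 = 0.
If it is in box 5 (prior 1/5): box 4 is the highest-numbered option available, probability 1; weight (1/5)·1 = 1/5.
The weights sum to 1/5.
So P(the gold coin in box 1 | the host opened box 4) = 0 / (1/5) = 0.

0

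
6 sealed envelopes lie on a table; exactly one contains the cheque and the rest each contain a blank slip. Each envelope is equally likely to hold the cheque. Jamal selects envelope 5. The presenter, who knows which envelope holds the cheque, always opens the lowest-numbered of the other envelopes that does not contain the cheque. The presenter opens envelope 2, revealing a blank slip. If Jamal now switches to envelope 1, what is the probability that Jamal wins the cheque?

1

Condition on the true location of the cheque.
If it is in envelope 1 (prior 1/6): envelope 2 is the lowest-numbered option available, probability 1; weight (1/6)·1 = 1/6.
If it is in envelope 2 (prior 1/6): the presenter opened envelope 2, so this case is ruled out; weight (1/6)·0 = 0.
If it is in any of envelopes 3, 4, 5, and 6 (prior 1/6 each): the presenter would have opened envelope 1 instead, probability 0; weight (1/6)·0 = 0 each.
The weights sum to 1/6.
So P(the cheque in envelope 1 | the presenter opened envelope 2) = (1/6) / (1/6) = 1.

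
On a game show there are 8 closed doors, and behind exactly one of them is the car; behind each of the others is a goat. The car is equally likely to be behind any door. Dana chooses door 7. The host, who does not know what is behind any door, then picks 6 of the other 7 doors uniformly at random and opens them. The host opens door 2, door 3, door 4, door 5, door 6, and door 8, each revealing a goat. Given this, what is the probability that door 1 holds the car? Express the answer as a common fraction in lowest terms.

Apply Bayes' rule, conditioning on where the car actually is.
If it is behind either of doors 1 and 7 (prior 1/8 each): the host picks exactly this set with probability 1/7 regardless, and none is the prize; weight (1/8)·(1/7) = 1/56 each.
If it is behind any of doors 2, 3, 4, 5, 6, and 8 (prior 1/8 each): that door was opened and seen not to hold the prize — ruled out; weight (1/8)·0 = 0 each.
The weights sum to 1/28.
So P(the car behind door 1 | the host opened door 2, door 3, door 4, door 5, door 6, and door 8) = (1/56) / (1/28) = 1/2.

1/2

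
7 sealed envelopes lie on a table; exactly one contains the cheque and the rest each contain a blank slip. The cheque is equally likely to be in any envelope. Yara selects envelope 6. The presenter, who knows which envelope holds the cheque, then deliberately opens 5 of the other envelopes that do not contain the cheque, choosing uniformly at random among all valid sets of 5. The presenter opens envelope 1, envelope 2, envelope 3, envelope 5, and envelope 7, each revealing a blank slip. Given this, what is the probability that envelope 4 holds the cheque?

Condition on the true location of the cheque.
If it is in any of envelopes 1, 2, 3, 5, and 7 (prior 1/7 each): that envelope was opened and seen not to hold the prize — ruled out; weight (1/7)·0 = 0 each.
If it is in envelope 4 (prior 1/7): the presenter has no choice, probability 1; weight (1/7)·1 = 1/7.
If it is in envelope 6 (prior 1/7): the presenter has 6 equally likely choices, so probability 1/6; weight (1/7)·(1/6) = 1/42.
The weights sum to 1/6.
So P(the cheque in envelope 4 | the presenter opened envelope 1, envelope 2, envelope 3, envelope 5, and envelope 7) = (1/7) / (1/6) = 6/7.

6/7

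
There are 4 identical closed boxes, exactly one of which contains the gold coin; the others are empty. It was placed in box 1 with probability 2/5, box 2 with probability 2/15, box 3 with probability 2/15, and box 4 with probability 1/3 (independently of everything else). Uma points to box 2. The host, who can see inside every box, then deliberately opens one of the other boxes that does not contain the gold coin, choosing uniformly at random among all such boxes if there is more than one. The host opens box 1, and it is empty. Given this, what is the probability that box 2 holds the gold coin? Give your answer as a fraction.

Consider each possible location of the gold coin in turn.
If it is in box 1 (prior 2/5): the host opened box 1, so this case is ruled out; weight (2/5)·0 = 0.
If it is in box 2 (prior 2/15): the host has 3 equally likely choices, so probability 1/3; weight (2/15)·(1/3) = 2/45.
If it is in box 3 (prior 2/15): the host has 2 equally likely choices, so probability 1/2; weight (2/15)·(1/2) = 1/15.
If it is in box 4 (prior 1/3): the host has 2 equally likely choices, so probability 1/2; weight (1/3)·(1/2) = 1/6.
The weights sum to 5/18.
So P(the gold coin in box 2 | the host opened box 1) = (2/45) / (5/18) = 4/25.

4/25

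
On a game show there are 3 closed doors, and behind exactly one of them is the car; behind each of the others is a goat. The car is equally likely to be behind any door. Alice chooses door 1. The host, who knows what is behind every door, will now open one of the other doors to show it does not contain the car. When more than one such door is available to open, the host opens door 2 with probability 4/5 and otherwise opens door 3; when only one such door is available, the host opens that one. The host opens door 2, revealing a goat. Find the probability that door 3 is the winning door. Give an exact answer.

5/9

Apply Bayes' rule, conditioning on where the car actually is.
If it is behind door 1 (prior 1/3): door 2 is available, opened with probability 4/5; weight (1/3)·(4/5) = 4/15.
If it is behind door 2 (prior 1/3): the host opened door 2, so this case is ruled out; weight (1/3)·0 = 0.
If it is behind door 3 (prior 1/3): only door 2 is available, probability 1; weight (1/3)·1 = 1/3.
The weights sum to 3/5.
So P(the car behind door 3 | the host opened door 2) = (1/3) / (3/5) = 5/9.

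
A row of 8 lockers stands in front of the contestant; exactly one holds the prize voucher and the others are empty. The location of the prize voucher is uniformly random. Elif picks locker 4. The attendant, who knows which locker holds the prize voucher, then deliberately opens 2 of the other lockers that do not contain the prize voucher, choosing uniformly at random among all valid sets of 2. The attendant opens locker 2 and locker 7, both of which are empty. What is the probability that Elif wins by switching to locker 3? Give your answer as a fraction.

Apply Bayes' rule, conditioning on where the prize voucher actually is.
If it is in any of lockers 1, 3, 5, 6, and 8 (prior 1/8 each): the attendant has 15 equally likely choices, so probability 1/15; weight (1/8)·(1/15) = 1/120 each.
If it is in either of lockers 2 and 7 (prior 1/8 each): that locker was opened and seen not to hold the prize — ruled out; weight (1/8)·0 = 0 each.
If it is in locker 4 (prior 1/8): the attendant has 21 equally likely choices, so probability 1/21; weight (1/8)·(1/21) = 1/168.
The weights sum to 1/21.
So P(the prize voucher in locker 3 | the attendant opened locker 2 and locker 7) = (1/120) / (1/21) = 7/40.

7/40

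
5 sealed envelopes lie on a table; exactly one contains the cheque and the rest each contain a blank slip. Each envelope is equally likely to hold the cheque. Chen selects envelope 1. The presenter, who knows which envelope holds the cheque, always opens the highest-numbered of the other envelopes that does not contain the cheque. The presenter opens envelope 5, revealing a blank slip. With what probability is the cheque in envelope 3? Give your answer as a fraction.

Condition on the true location of the cheque.
If it is in any of envelopes 1, 2, 3, and 4 (prior 1/5 each): envelope 5 is the highest-numbered option available, probability 1; weight (1/5)·1 = 1/5 each.
If it is in envelope 5 (prior 1/5): the presenter opened envelope 5, so this case is ruled out; weight (1/5)·0 = 0.
The weights sum to 4/5.
So P(the cheque in envelope 3 | the presenter opened envelope 5) = (1/5) / (4/5) = 1/4.

1/4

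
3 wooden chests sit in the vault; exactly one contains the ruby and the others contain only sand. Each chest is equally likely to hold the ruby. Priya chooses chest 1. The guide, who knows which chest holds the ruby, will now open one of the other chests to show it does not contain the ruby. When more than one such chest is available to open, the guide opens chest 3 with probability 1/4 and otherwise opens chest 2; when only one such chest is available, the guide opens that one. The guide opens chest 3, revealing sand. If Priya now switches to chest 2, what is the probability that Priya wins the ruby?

Condition on the true location of the ruby.
If it is in chest 1 (prior 1/3): chest 3 is available, opened with probability 1/4; weight (1/3)·(1/4) = 1/12.
If it is in chest 2 (prior 1/3): only chest 3 is available, probability 1; weight (1/3)·1 = 1/3.
If it is in chest 3 (prior 1/3): the guide opened chest 3, so this case is ruled out; weight (1/3)·0 = 0.
The weights sum to 5/12.
So P(the ruby in chest 2 | the guide opened chest 3) = (1/3) / (5/12) = 4/5.

4/5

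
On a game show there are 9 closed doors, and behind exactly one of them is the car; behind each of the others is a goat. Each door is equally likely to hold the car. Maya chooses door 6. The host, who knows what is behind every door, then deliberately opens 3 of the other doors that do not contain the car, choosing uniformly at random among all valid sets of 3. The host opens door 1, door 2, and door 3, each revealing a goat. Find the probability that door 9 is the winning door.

8/45

Consider each possible location of the car in turn.
If it is behind any of doors 1, 2, and 3 (prior 1/9 each): that door was opened and seen not to hold the prize — ruled out; weight (1/9)·0 = 0 each.
If it is behind any of doors 4, 5, 7, 8, and 9 (prior 1/9 each): the host has 35 equally likely choices, so probability 1/35; weight (1/9)·(1/35) = 1/315 each.
If it is behind door 6 (prior 1/9): the host has 56 equally likely choices, so probability 1/56; weight (1/9)·(1/56) = 1/504.
The weights sum to 1/56.
So P(the car behind door 9 | the host opened door 1, door 2, and door 3) = (1/315) / (1/56) = 8/45.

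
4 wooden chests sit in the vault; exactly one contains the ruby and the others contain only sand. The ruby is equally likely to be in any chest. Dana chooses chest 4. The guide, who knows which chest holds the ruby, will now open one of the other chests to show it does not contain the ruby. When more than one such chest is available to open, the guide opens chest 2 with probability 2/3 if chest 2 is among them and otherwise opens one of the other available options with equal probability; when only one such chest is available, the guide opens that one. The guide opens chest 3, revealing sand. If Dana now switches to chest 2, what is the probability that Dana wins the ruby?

1/2

Apply Bayes' rule, conditioning on where the ruby actually is.
If it is in chest 1 (prior 1/4): chest 2 is available but not opened, probability 1/3; weight (1/4)·(1/3) = 1/12.
If it is in chest 2 (prior 1/4): chest 2 holds the prize so is unavailable; the guide chooses uniformly among the 2 others, probability 1/2; weight (1/4)·(1/2) = 1/8.
If it is in chest 3 (prior 1/4): the guide opened chest 3, so this case is ruled out; weight (1/4)·0 = 0.
If it is in chest 4 (prior 1/4): chest 2 is available but not opened; chest 3 gets probability (1 − 2/3)/2 = 1/6; weight (1/4)·(1/6) = 1/24.
The weights sum to 1/4.
So P(the ruby in chest 2 | the guide opened chest 3) = (1/8) / (1/4) = 1/2.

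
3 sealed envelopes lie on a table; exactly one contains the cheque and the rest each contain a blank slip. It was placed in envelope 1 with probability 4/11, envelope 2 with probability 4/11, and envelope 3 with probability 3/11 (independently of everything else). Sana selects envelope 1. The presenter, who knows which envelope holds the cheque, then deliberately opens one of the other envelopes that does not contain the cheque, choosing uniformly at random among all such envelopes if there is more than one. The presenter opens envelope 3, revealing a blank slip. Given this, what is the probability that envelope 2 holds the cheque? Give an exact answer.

Consider each possible location of the cheque in turn.
If it is in envelope 1 (prior 4/11): the presenter has 2 equally likely choices, so probability 1/2; weight (4/11)·(1/2) = 2/11.
If it is in envelope 2 (prior 4/11): the presenter has no choice, probability 1; weight (4/11)·1 = 4/11.
If it is in envelope 3 (prior 3/11): the presenter opened envelope 3, so this case is ruled out; weight (3/11)·0 = 0.
The weights sum to 6/11.
So P(the cheque in envelope 2 | the presenter opened envelope 3) = (4/11) / (6/11) = 2/3.

2/3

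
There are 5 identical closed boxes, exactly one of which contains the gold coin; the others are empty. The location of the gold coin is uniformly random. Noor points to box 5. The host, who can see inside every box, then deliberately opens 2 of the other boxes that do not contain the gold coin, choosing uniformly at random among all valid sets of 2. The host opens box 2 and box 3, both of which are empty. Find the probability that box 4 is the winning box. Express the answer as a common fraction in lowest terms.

2/5

Consider each possible location of the gold coin in turn.
If it is in either of boxes 1 and 4 (prior 1/5 each): the host has 3 equally likely choices, so probability 1/3; weight (1/5)·(1/3) = 1/15 each.
If it is in either of boxes 2 and 3 (prior 1/5 each): that box was opened and seen not to hold the prize — ruled out; weight (1/5)·0 = 0 each.
If it is in box 5 (prior 1/5): the host has 6 equally likely choices, so probability 1/6; weight (1/5)·(1/6) = 1/30.
The weights sum to 1/6.
So P(the gold coin in box 4 | the host opened box 2 and box 3) = (1/15) / (1/6) = 2/5.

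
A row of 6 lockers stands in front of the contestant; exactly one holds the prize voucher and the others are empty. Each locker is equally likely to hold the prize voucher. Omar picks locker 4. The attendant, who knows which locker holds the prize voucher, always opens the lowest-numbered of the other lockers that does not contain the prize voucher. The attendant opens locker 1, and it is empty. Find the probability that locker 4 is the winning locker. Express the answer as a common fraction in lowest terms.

Consider each possible location of the prize voucher in turn.
If it is in locker 1 (prior 1/6): the attendant opened locker 1, so this case is ruled out; weight (1/6)·0 = 0.
If it is in any of lockers 2, 3, 4, 5, and 6 (prior 1/6 each): locker 1 is the lowest-numbered option available, probability 1; weight (1/6)·1 = 1/6 each.
The weights sum to 5/6.
So P(the prize voucher in locker 4 | the attendant opened locker 1) = (1/6) / (5/6) = 1/5.

1/5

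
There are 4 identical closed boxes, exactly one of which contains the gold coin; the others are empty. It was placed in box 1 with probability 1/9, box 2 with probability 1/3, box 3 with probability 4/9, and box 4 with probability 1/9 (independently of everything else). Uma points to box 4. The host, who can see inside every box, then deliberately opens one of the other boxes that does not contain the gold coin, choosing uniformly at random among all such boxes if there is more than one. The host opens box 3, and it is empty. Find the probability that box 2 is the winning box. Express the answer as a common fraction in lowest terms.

9/14

Condition on the true location of the gold coin.
If it is in box 1 (prior 1/9): the host has 2 equally likely choices, so probability 1/2; weight (1/9)·(1/2) = 1/18.
If it is in box 2 (prior 1/3): the host has 2 equally likely choices, so probability 1/2; weight (1/3)·(1/2) = 1/6.
If it is in box 3 (prior 4/9): the host opened box 3, so this case is ruled out; weight (4/9)·0 = 0.
If it is in box 4 (prior 1/9): the host has 3 equally likely choices, so probability 1/3; weight (1/9)·(1/3) = 1/27.
The weights sum to 7/27.
So P(the gold coin in box 2 | the host opened box 3) = (1/6) / (7/27) = 9/14.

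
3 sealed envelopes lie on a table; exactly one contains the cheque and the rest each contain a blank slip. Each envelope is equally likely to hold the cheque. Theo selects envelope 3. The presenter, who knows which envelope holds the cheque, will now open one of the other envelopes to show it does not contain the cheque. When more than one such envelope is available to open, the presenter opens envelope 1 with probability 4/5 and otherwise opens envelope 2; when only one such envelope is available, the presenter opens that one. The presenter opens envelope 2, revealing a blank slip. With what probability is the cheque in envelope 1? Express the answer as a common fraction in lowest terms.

5/6

Consider each possible location of the cheque in turn.
If it is in envelope 1 (prior 1/3): only envelope 2 is available, probability 1; weight (1/3)·1 = 1/3.
If it is in envelope 2 (prior 1/3): the presenter opened envelope 2, so this case is ruled out; weight (1/3)·0 = 0.
If it is in envelope 3 (prior 1/3): envelope 1 is available but not opened, probability 1/5; weight (1/3)·(1/5) = 1/15.
The weights sum to 2/5.
So P(the cheque in envelope 1 | the presenter opened envelope 2) = (1/3) / (2/5) = 5/6.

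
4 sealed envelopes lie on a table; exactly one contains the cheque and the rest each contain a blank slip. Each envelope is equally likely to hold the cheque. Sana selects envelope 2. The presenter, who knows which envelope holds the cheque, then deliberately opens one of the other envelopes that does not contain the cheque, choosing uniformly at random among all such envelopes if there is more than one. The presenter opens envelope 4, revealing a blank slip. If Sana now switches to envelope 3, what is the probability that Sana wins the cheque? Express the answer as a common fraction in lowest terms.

3/8

Consider each possible location of the cheque in turn.
If it is in either of envelopes 1 and 3 (prior 1/4 each): the presenter has 2 equally likely choices, so probability 1/2; weight (1/4)·(1/2) = 1/8 each.
If it is in envelope 2 (prior 1/4): the presenter has 3 equally likely choices, so probability 1/3; weight (1/4)·(1/3) = 1/12.
If it is in envelope 4 (prior 1/4): the presenter opened envelope 4, so this case is ruled out; weight (1/4)·0 = 0.
The weights sum to 1/3.
So P(the cheque in envelope 3 | the presenter opened envelope 4) = (1/8) / (1/3) = 3/8.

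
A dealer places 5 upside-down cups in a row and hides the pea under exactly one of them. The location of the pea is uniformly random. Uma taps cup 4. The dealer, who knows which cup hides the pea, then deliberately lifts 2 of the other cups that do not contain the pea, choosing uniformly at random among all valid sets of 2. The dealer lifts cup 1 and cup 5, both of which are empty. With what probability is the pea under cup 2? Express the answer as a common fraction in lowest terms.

2/5

Apply Bayes' rule, conditioning on where the pea actually is.
If it is under either of cups 1 and 5 (prior 1/5 each): that cup was opened and seen not to hold the prize — ruled out; weight (1/5)·0 = 0 each.
If it is under either of cups 2 and 3 (prior 1/5 each): the dealer has 3 equally likely choices, so probability 1/3; weight (1/5)·(1/3) = 1/15 each.
If it is under cup 4 (prior 1/5): the dealer has 6 equally likely choices, so probability 1/6; weight (1/5)·(1/6) = 1/30.
The weights sum to 1/6.
So P(the pea under cup 2 | the dealer opened cup 1 and cup 5) = (1/15) / (1/6) = 2/5.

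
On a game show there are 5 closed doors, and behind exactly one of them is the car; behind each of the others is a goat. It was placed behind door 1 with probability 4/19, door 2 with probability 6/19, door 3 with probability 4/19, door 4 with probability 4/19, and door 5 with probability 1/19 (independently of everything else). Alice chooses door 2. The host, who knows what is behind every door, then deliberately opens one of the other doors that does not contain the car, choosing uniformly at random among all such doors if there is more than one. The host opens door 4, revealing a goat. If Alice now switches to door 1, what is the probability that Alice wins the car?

8/27

Consider each possible location of the car in turn.
If it is behind either of doors 1 and 3 (prior 4/19 each): the host has 3 equally likely choices, so probability 1/3; weight (4/19)·(1/3) = 4/57 each.
If it is behind door 2 (prior 6/19): the host has 4 equally likely choices, so probability 1/4; weight (6/19)·(1/4) = 3/38.
If it is behind door 4 (prior 4/19): the host opened door 4, so this case is ruled out; weight (4/19)·0 = 0.
If it is behind door 5 (prior 1/19): the host has 3 equally likely choices, so probability 1/3; weight (1/19)·(1/3) = 1/57.
The weights sum to 9/38.
So P(the car behind door 1 | the host opened door 4) = (4/57) / (9/38) = 8/27.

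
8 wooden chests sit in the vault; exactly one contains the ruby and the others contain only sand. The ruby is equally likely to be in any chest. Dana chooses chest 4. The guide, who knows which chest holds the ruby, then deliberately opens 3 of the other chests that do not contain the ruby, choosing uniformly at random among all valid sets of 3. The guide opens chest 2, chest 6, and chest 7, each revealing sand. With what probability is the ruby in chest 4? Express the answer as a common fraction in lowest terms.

1/8

Consider each possible location of the ruby in turn.
If it is in any of chests 1, 3, 5, and 8 (prior 1/8 each): the guide has 20 equally likely choices, so probability 1/20; weight (1/8)·(1/20) = 1/160 each.
If it is in any of chests 2, 6, and 7 (prior 1/8 each): that chest was opened and seen not to hold the prize — ruled out; weight (1/8)·0 = 0 each.
If it is in chest 4 (prior 1/8): the guide has 35 equally likely choices, so probability 1/35; weight (1/8)·(1/35) = 1/280.
The weights sum to 1/35.
So P(the ruby in chest 4 | the guide opened chest 2, chest 6, and chest 7) = (1/280) / (1/35) = 1/8.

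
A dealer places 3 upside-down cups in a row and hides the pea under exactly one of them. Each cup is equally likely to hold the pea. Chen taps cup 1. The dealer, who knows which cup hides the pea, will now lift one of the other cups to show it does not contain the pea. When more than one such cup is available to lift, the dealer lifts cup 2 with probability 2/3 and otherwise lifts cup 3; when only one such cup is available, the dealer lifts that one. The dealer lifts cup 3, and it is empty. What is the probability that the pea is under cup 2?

Apply Bayes' rule, conditioning on where the pea actually is.
If it is under cup 1 (prior 1/3): cup 2 is available but not opened, probability 1/3; weight (1/3)·(1/3) = 1/9.
If it is under cup 2 (prior 1/3): only cup 3 is available, probability 1; weight (1/3)·1 = 1/3.
If it is under cup 3 (prior 1/3): the dealer opened cup 3, so this case is ruled out; weight (1/3)·0 = 0.
The weights sum to 4/9.
So P(the pea under cup 2 | the dealer opened cup 3) = (1/3) / (4/9) = 3/4.

3/4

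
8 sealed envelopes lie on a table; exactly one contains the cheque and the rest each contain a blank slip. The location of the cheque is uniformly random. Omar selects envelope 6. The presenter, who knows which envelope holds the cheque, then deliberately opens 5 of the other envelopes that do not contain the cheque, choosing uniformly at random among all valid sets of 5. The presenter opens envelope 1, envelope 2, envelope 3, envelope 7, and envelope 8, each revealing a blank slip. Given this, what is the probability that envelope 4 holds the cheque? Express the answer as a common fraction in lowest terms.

Condition on the true location of the cheque.
If it is in any of envelopes 1, 2, 3, 7, and 8 (prior 1/8 each): that envelope was opened and seen not to hold the prize — ruled out; weight (1/8)·0 = 0 each.
If it is in either of envelopes 4 and 5 (prior 1/8 each): the presenter has 6 equally likely choices, so probability 1/6; weight (1/8)·(1/6) = 1/48 each.
If it is in envelope 6 (prior 1/8): the presenter has 21 equally likely choices, so probability 1/21; weight (1/8)·(1/21) = 1/168.
The weights sum to 1/21.
So P(the cheque in envelope 4 | the presenter opened envelope 1, envelope 2, envelope 3, envelope 7, and envelope 8) = (1/48) / (1/21) = 7/16.

7/16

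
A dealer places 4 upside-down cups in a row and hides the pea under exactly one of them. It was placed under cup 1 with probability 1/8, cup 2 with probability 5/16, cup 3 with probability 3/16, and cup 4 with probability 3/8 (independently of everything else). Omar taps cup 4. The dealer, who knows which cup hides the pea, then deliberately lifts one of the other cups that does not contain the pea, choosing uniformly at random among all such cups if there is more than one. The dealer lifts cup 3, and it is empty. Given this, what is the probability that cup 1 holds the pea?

2/11

Consider each possible location of the pea in turn.
If it is under cup 1 (prior 1/8): the dealer has 2 equally likely choices, so probability 1/2; weight (1/8)·(1/2) = 1/16.
If it is under cup 2 (prior 5/16): the dealer has 2 equally likely choices, so probability 1/2; weight (5/16)·(1/2) = 5/32.
If it is under cup 3 (prior 3/16): the dealer opened cup 3, so this case is ruled out; weight (3/16)·0 = 0.
If it is under cup 4 (prior 3/8): the dealer has 3 equally likely choices, so probability 1/3; weight (3/8)·(1/3) = 1/8.
The weights sum to 11/32.
So P(the pea under cup 1 | the dealer opened cup 3) = (1/16) / (11/32) = 2/11.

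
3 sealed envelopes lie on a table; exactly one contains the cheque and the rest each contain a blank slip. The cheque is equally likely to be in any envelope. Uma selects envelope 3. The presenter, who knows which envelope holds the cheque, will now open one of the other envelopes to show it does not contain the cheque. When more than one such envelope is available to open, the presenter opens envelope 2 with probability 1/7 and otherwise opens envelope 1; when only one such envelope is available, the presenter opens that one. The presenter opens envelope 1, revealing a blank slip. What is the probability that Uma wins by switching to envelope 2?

7/13

Consider each possible location of the cheque in turn.
If it is in envelope 1 (prior 1/3): the presenter opened envelope 1, so this case is ruled out; weight (1/3)·0 = 0.
If it is in envelope 2 (prior 1/3): only envelope 1 is available, probability 1; weight (1/3)·1 = 1/3.
If it is in envelope 3 (prior 1/3): envelope 2 is available but not opened, probability 6/7; weight (1/3)·(6/7) = 2/7.
The weights sum to 13/21.
So P(the cheque in envelope 2 | the presenter opened envelope 1) = (1/3) / (13/21) = 7/13.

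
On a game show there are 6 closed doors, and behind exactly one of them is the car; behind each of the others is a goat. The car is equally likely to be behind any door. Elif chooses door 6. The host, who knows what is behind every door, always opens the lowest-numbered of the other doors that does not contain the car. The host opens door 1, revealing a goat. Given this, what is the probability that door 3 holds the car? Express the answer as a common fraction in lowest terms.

Condition on the true location of the car.
If it is behind door 1 (prior 1/6): the host opened door 1, so this case is ruled out; weight (1/6)·0 = 0.
If it is behind any of doors 2, 3, 4, 5, and 6 (prior 1/6 each): door 1 is the lowest-numbered option available, probability 1; weight (1/6)·1 = 1/6 each.
The weights sum to 5/6.
So P(the car behind door 3 | the host opened door 1) = (1/6) / (5/6) = 1/5.

1/5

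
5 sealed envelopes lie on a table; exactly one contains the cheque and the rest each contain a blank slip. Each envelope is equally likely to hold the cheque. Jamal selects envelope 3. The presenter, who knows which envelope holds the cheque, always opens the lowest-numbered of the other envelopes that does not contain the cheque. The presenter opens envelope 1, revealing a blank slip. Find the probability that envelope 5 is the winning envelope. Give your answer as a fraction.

Consider each possible location of the cheque in turn.
If it is in envelope 1 (prior 1/5): the presenter opened envelope 1, so this case is ruled out; weight (1/5)·0 = 0.
If it is in any of envelopes 2, 3, 4, and 5 (prior 1/5 each): envelope 1 is the lowest-numbered option available, probability 1; weight (1/5)·1 = 1/5 each.
The weights sum to 4/5.
So P(the cheque in envelope 5 | the presenter opened envelope 1) = (1/5) / (4/5) = 1/4.

1/4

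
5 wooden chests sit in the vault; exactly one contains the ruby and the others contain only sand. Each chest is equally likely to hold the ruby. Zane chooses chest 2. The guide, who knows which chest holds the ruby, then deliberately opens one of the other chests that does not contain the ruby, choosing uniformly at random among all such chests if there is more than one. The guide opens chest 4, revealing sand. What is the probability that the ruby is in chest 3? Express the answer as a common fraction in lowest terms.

Apply Bayes' rule, conditioning on where the ruby actually is.
If it is in any of chests 1, 3, and 5 (prior 1/5 each): the guide has 3 equally likely choices, so probability 1/3; weight (1/5)·(1/3) = 1/15 each.
If it is in chest 2 (prior 1/5): the guide has 4 equally likely choices, so probability 1/4; weight (1/5)·(1/4) = 1/20.
If it is in chest 4 (prior 1/5): the guide opened chest 4, so this case is ruled out; weight (1/5)·0 = 0.
The weights sum to 1/4.
So P(the ruby in chest 3 | the guide opened chest 4) = (1/15) / (1/4) = 4/15.

4/15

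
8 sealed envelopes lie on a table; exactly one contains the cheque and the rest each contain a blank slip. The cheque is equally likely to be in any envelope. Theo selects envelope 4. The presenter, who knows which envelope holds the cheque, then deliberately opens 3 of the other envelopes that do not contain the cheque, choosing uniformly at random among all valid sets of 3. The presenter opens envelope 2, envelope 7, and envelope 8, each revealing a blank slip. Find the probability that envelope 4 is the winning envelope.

Apply Bayes' rule, conditioning on where the cheque actually is.
If it is in any of envelopes 1, 3, 5, and 6 (prior 1/8 each): the presenter has 20 equally likely choices, so probability 1/20; weight (1/8)·(1/20) = 1/160 each.
If it is in any of envelopes 2, 7, and 8 (prior 1/8 each): that envelope was opened and seen not to hold the prize — ruled out; weight (1/8)·0 = 0 each.
If it is in envelope 4 (prior 1/8): the presenter has 35 equally likely choices, so probability 1/35; weight (1/8)·(1/35) = 1/280.
The weights sum to 1/35.
So P(the cheque in envelope 4 | the presenter opened envelope 2, envelope 7, and envelope 8) = (1/280) / (1/35) = 1/8.

1/8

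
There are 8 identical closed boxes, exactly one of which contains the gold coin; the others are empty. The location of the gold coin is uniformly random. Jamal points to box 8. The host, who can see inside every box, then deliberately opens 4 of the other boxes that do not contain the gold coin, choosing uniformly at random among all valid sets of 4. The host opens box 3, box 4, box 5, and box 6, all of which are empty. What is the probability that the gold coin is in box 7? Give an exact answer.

7/24

Consider each possible location of the gold coin in turn.
If it is in any of boxes 1, 2, and 7 (prior 1/8 each): the host has 15 equally likely choices, so probability 1/15; weight (1/8)·(1/15) = 1/120 each.
If it is in any of boxes 3, 4, 5, and 6 (prior 1/8 each): that box was opened and seen not to hold the prize — ruled out; weight (1/8)·0 = 0 each.
If it is in box 8 (prior 1/8): the host has 35 equally likely choices, so probability 1/35; weight (1/8)·(1/35) = 1/280.
The weights sum to 1/35.
So P(the gold coin in box 7 | the host opened box 3, box 4, box 5, and box 6) = (1/120) / (1/35) = 7/24.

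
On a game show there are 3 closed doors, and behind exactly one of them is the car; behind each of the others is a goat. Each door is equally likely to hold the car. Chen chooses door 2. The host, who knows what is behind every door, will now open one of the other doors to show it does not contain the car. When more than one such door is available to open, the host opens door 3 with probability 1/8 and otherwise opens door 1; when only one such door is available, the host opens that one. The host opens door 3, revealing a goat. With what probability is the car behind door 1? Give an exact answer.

Consider each possible location of the car in turn.
If it is behind door 1 (prior 1/3): only door 3 is available, probability 1; weight (1/3)·1 = 1/3.
If it is behind door 2 (prior 1/3): door 3 is available, opened with probability 1/8; weight (1/3)·(1/8) = 1/24.
If it is behind door 3 (prior 1/3): the host opened door 3, so this case is ruled out; weight (1/3)·0 = 0.
The weights sum to 3/8.
So P(the car behind door 1 | the host opened door 3) = (1/3) / (3/8) = 8/9.

8/9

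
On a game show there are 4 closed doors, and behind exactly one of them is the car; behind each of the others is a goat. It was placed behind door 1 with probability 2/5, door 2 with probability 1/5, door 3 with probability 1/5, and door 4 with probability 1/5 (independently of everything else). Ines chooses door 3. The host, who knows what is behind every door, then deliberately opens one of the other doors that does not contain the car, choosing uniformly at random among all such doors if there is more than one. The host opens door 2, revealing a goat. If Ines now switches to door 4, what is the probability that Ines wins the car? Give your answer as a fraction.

Apply Bayes' rule, conditioning on where the car actually is.
If it is behind door 1 (prior 2/5): the host has 2 equally likely choices, so probability 1/2; weight (2/5)·(1/2) = 1/5.
If it is behind door 2 (prior 1/5): the host opened door 2, so this case is ruled out; weight (1/5)·0 = 0.
If it is behind door 3 (prior 1/5): the host has 3 equally likely choices, so probability 1/3; weight (1/5)·(1/3) = 1/15.
If it is behind door 4 (prior 1/5): the host has 2 equally likely choices, so probability 1/2; weight (1/5)·(1/2) = 1/10.
The weights sum to 11/30.
So P(the car behind door 4 | the host opened door 2) = (1/10) / (11/30) = 3/11.

3/11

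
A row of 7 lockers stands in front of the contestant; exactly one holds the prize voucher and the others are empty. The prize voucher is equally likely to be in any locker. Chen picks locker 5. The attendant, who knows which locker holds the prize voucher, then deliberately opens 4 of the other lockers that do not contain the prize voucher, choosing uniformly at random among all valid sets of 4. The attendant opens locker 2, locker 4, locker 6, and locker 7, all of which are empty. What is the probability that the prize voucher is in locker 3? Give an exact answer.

Condition on the true location of the prize voucher.
If it is in either of lockers 1 and 3 (prior 1/7 each): the attendant has 5 equally likely choices, so probability 1/5; weight (1/7)·(1/5) = 1/35 each.
If it is in any of lockers 2, 4, 6, and 7 (prior 1/7 each): that locker was opened and seen not to hold the prize — ruled out; weight (1/7)·0 = 0 each.
If it is in locker 5 (prior 1/7): the attendant has 15 equally likely choices, so probability 1/15; weight (1/7)·(1/15) = 1/105.
The weights sum to 1/15.
So P(the prize voucher in locker 3 | the attendant opened locker 2, locker 4, locker 6, and locker 7) = (1/35) / (1/15) = 3/7.

3/7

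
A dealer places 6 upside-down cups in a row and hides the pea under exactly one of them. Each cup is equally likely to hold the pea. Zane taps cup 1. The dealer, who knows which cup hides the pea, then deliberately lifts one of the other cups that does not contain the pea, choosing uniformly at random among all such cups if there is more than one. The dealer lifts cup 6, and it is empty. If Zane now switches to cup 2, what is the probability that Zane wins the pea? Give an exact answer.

Condition on the true location of the pea.
If it is under cup 1 (prior 1/6): the dealer has 5 equally likely choices, so probability 1/5; weight (1/6)·(1/5) = 1/30.
If it is under any of cups 2, 3, 4, and 5 (prior 1/6 each): the dealer has 4 equally likely choices, so probability 1/4; weight (1/6)·(1/4) = 1/24 each.
If it is under cup 6 (prior 1/6): the dealer opened cup 6, so this case is ruled out; weight (1/6)·0 = 0.
The weights sum to 1/5.
So P(the pea under cup 2 | the dealer opened cup 6) = (1/24) / (1/5) = 5/24.

5/24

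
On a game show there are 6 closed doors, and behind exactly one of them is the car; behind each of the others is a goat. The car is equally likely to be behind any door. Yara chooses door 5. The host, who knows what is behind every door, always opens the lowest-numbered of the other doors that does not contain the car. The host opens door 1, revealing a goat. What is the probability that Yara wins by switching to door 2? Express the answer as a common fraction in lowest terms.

1/5

Apply Bayes' rule, conditioning on where the car actually is.
If it is behind door 1 (prior 1/6): the host opened door 1, so this case is ruled out; weight (1/6)·0 = 0.
If it is behind any of doors 2, 3, 4, 5, and 6 (prior 1/6 each): door 1 is the lowest-numbered option available, probability 1; weight (1/6)·1 = 1/6 each.
The weights sum to 5/6.
So P(the car behind door 2 | the host opened door 1) = (1/6) / (5/6) = 1/5.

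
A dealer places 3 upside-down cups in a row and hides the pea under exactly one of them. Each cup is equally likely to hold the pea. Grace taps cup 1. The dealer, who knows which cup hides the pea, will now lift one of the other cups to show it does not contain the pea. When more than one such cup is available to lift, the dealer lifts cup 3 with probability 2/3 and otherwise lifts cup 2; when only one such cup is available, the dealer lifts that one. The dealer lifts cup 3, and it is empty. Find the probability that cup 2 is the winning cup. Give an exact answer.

Consider each possible location of the pea in turn.
If it is under cup 1 (prior 1/3): cup 3 is available, opened with probability 2/3; weight (1/3)·(2/3) = 2/9.
If it is under cup 2 (prior 1/3): only cup 3 is available, probability 1; weight (1/3)·1 = 1/3.
If it is under cup 3 (prior 1/3): the dealer opened cup 3, so this case is ruled out; weight (1/3)·0 = 0.
The weights sum to 5/9.
So P(the pea under cup 2 | the dealer opened cup 3) = (1/3) / (5/9) = 3/5.

3/5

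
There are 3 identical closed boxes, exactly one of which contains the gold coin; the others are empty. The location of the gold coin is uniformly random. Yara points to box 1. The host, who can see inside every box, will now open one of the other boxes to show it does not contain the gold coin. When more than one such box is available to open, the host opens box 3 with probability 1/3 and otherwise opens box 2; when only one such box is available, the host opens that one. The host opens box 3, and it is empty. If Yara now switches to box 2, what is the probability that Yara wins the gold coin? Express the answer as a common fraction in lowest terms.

Condition on the true location of the gold coin.
If it is in box 1 (prior 1/3): box 3 is available, opened with probability 1/3; weight (1/3)·(1/3) = 1/9.
If it is in box 2 (prior 1/3): only box 3 is available, probability 1; weight (1/3)·1 = 1/3.
If it is in box 3 (prior 1/3): the host opened box 3, so this case is ruled out; weight (1/3)·0 = 0.
The weights sum to 4/9.
So P(the gold coin in box 2 | the host opened box 3) = (1/3) / (4/9) = 3/4.

3/4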